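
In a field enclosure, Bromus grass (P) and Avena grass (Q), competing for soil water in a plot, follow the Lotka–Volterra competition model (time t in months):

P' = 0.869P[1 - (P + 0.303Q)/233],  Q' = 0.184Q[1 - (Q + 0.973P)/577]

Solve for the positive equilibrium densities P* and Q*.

P* ≈ 82.5, Q* ≈ 497

Setting both brackets to zero gives the nullclines P + 0.303Q = 233 and 0.973P + Q = 577.
Substituting Q = 577 - 0.973P into the first: P(1 - 0.303·0.973) = 233 - 0.303·577.
So P* = 58.2/0.705 = 82.5, and then Q* = 577 - 0.973·82.5 = 497.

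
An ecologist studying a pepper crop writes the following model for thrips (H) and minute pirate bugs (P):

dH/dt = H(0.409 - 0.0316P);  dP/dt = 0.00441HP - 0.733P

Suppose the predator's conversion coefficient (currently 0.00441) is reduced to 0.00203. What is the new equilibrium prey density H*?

H* ≈ 361

At the interior fixed point, setting dP/dt = 0 with P > 0 fixes H* = (predator death rate)/(HP coefficient) — independent of the other coefficients.
With the change, H* = 0.733/0.00203 = 361; it rises from 166.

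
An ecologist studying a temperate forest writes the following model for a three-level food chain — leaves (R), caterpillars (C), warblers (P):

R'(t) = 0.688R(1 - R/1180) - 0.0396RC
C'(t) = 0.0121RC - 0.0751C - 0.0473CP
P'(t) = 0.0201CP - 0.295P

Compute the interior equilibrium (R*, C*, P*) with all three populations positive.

R* ≈ 183, C* ≈ 14.7, P* ≈ 45.3

From dP/dt = 0: 0.0201C* = 0.295, so C* = 14.7.
From dR/dt = 0: 0.688(1 - R*/1180) = 0.0396·14.7, giving R* = 1180·(1 - 0.845) = 183.
From dC/dt = 0: 0.0121·183 - 0.0751 = 0.0473P*, so P* = 2.14/0.0473 = 45.3.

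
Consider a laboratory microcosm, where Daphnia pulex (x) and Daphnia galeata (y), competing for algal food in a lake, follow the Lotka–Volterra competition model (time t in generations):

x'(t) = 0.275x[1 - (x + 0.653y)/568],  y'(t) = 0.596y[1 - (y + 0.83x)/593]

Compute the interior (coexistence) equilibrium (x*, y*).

x* ≈ 395, y* ≈ 265

Setting both brackets to zero gives the nullclines x + 0.653y = 568 and 0.83x + y = 593.
Substituting y = 593 - 0.83x into the first: x(1 - 0.653·0.83) = 568 - 0.653·593.
So x* = 181/0.458 = 395, and then y* = 593 - 0.83·395 = 265.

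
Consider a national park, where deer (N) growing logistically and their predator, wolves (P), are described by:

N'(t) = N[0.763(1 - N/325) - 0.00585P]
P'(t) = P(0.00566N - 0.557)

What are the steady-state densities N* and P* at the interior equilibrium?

N* ≈ 98.4, P* ≈ 90.9

From dP/dt = 0 with P > 0: 0.00566N* = 0.557, so N* = 98.4.
Substitute into dN/dt = 0: 0.763(1 - 98.4/325) = 0.00585P*.
The bracket is 0.697, giving P* = 0.532/0.00585 = 90.9.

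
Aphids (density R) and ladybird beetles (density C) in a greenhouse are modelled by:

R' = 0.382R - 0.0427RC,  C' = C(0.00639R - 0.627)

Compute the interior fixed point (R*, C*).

Set dC/dt = 0 with C > 0: 0.00639R - 0.627 = 0, so R* = 0.627/0.00639 = 98.1.
Set dR/dt = 0 with R > 0: 0.382 - 0.0427C = 0, so C* = 0.382/0.0427 = 8.95.

R* ≈ 98.1, C* ≈ 8.95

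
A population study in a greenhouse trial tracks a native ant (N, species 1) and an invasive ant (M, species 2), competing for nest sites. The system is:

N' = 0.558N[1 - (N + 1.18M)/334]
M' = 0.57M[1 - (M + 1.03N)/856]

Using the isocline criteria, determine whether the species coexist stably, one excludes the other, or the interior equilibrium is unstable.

Compare the nullcline intercepts: K1/α12 = 334/1.18 = 283 < K2 = 856; K2/α21 = 856/1.03 = 831 > K1 = 334.
Since the inequalities point opposite ways, species 2 can invade but species 1 cannot.

species 2 excludes species 1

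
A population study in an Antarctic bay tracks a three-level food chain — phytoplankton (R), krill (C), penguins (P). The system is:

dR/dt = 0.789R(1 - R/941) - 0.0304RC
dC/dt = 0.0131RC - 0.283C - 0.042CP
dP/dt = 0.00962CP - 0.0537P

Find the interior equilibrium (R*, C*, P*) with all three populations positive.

R* ≈ 739, C* ≈ 5.58, P* ≈ 224

From dP/dt = 0: 0.00962C* = 0.0537, so C* = 5.58.
From dR/dt = 0: 0.789(1 - R*/941) = 0.0304·5.58, giving R* = 941·(1 - 0.215) = 739.
From dC/dt = 0: 0.0131·739 - 0.283 = 0.042P*, so P* = 9.39/0.042 = 224.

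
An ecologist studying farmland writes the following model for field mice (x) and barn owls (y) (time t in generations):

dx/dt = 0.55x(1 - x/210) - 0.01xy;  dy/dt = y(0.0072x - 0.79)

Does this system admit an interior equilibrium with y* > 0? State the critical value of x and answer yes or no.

The predator equation gives dy/dt > 0 only when x > 0.79/0.0072 = 110.
Without the predator, x → K = 210. Since 210 > 110, the predator can invade and persist.

Threshold x = 110; K > 110, so yes, the predator persists.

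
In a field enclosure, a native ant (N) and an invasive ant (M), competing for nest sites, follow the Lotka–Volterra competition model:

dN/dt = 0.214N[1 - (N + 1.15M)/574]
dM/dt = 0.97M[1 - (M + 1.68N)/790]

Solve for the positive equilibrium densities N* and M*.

Setting both brackets to zero gives the nullclines N + 1.15M = 574 and 1.68N + M = 790.
Substituting M = 790 - 1.68N into the first: N(1 - 1.15·1.68) = 574 - 1.15·790.
So N* = -334/-0.932 = 359, and then M* = 790 - 1.68·359 = 187.

N* ≈ 359, M* ≈ 187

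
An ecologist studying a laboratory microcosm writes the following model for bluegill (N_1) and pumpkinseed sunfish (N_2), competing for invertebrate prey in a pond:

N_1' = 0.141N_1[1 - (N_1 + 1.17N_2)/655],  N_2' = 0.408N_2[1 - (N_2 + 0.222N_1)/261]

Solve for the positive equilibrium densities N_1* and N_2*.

N_1* ≈ 472, N_2* ≈ 156

Setting both brackets to zero gives the nullclines N_1 + 1.17N_2 = 655 and 0.222N_1 + N_2 = 261.
Substituting N_2 = 261 - 0.222N_1 into the first: N_1(1 - 1.17·0.222) = 655 - 1.17·261.
So N_1* = 350/0.74 = 472, and then N_2* = 261 - 0.222·472 = 156.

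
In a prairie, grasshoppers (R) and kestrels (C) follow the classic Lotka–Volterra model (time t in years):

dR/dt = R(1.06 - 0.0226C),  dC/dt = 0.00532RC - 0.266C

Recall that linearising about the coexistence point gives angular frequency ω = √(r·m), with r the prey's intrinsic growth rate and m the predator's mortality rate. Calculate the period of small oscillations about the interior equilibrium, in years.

T ≈ 11.8 years

Here r = 1.06 and m = 0.266, so r·m = 0.282.
ω = √0.282 = 0.531 per year, hence T = 2π/ω ≈ 11.8 years.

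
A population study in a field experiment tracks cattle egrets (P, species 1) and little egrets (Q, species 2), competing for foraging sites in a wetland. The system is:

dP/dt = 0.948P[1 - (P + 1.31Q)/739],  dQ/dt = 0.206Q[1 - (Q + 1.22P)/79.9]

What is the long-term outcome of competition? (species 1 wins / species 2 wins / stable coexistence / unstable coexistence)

Compare the nullcline intercepts: K1/α12 = 739/1.31 = 564 > K2 = 79.9; K2/α21 = 79.9/1.22 = 65.5 < K1 = 739.
Since the inequalities point opposite ways, species 1 can invade but species 2 cannot.

species 1 excludes species 2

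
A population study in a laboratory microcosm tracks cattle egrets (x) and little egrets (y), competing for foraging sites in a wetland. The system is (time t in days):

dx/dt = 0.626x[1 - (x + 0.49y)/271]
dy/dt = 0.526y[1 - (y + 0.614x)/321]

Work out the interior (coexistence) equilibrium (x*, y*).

Setting both brackets to zero gives the nullclines x + 0.49y = 271 and 0.614x + y = 321.
Substituting y = 321 - 0.614x into the first: x(1 - 0.49·0.614) = 271 - 0.49·321.
So x* = 114/0.699 = 163, and then y* = 321 - 0.614·163 = 221.

x* ≈ 163, y* ≈ 221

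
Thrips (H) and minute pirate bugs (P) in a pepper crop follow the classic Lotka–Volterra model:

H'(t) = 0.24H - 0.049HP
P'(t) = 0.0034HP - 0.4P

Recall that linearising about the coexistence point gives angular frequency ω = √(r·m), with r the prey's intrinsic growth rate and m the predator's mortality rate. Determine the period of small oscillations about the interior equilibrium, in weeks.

Here r = 0.24 and m = 0.4, so r·m = 0.096.
ω = √0.096 = 0.31 per week, hence T = 2π/ω ≈ 20.3 weeks.

T ≈ 20.3 weeks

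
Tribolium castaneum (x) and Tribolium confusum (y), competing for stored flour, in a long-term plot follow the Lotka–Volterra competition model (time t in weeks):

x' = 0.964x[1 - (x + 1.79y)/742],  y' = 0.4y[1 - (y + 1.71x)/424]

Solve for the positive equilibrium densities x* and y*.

x* ≈ 8.23, y* ≈ 410

Setting both brackets to zero gives the nullclines x + 1.79y = 742 and 1.71x + y = 424.
Substituting y = 424 - 1.71x into the first: x(1 - 1.79·1.71) = 742 - 1.79·424.
So x* = -17/-2.06 = 8.23, and then y* = 424 - 1.71·8.23 = 410.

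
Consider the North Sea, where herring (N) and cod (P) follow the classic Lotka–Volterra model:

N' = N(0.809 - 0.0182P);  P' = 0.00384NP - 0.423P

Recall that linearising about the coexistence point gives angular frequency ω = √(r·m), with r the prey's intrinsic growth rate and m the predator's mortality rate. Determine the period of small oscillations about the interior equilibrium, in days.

T ≈ 10.7 days

Here r = 0.809 and m = 0.423, so r·m = 0.342.
ω = √0.342 = 0.585 per day, hence T = 2π/ω ≈ 10.7 days.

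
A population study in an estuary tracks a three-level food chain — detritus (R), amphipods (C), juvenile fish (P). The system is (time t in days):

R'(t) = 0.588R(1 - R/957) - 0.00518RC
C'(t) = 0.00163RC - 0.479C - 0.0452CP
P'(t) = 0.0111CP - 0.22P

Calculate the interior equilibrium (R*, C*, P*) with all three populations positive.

R* ≈ 790, C* ≈ 19.8, P* ≈ 17.9

From dP/dt = 0: 0.0111C* = 0.22, so C* = 19.8.
From dR/dt = 0: 0.588(1 - R*/957) = 0.00518·19.8, giving R* = 957·(1 - 0.175) = 790.
From dC/dt = 0: 0.00163·790 - 0.479 = 0.0452P*, so P* = 0.809/0.0452 = 17.9.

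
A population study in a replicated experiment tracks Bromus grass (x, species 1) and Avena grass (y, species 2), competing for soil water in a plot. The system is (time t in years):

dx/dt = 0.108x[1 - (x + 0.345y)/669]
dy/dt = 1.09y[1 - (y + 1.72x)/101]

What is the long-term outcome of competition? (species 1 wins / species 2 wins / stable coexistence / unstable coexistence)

species 1 excludes species 2

Compare the nullcline intercepts: K1/α12 = 669/0.345 = 1940 > K2 = 101; K2/α21 = 101/1.72 = 58.7 < K1 = 669.
Since the inequalities point opposite ways, species 1 can invade but species 2 cannot.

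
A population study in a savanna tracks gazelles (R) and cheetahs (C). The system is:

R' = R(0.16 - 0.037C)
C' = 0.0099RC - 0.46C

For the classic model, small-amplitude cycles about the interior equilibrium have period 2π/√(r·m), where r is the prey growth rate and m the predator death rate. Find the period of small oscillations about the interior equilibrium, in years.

T ≈ 23.2 years

Here r = 0.16 and m = 0.46, so r·m = 0.0736.
ω = √0.0736 = 0.271 per year, hence T = 2π/ω ≈ 23.2 years.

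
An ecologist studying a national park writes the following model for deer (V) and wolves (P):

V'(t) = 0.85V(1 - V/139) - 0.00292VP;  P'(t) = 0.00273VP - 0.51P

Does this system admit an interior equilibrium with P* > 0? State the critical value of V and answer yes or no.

The predator equation gives dP/dt > 0 only when V > 0.51/0.00273 = 187.
Without the predator, V → K = 139. Since 139 < 187, the predator cannot invade.

Threshold V = 187; K < 187, so no, the predator goes extinct.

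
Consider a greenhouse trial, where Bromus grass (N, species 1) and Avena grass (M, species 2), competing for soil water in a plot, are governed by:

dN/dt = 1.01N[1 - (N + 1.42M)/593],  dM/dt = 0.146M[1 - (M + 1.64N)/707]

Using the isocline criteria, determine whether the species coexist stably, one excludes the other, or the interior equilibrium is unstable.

Compare the nullcline intercepts: K1/α12 = 593/1.42 = 418 < K2 = 707; K2/α21 = 707/1.64 = 431 < K1 = 593.
Since both are reversed, neither can invade when rare; the interior point is a saddle.

unstable coexistence (outcome depends on initial conditions)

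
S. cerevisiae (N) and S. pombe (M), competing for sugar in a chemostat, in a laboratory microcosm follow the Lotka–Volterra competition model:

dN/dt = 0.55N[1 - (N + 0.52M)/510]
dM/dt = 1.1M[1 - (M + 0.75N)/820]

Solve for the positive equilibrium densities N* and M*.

N* ≈ 137, M* ≈ 717

Setting both brackets to zero gives the nullclines N + 0.52M = 510 and 0.75N + M = 820.
Substituting M = 820 - 0.75N into the first: N(1 - 0.52·0.75) = 510 - 0.52·820.
So N* = 83.6/0.61 = 137, and then M* = 820 - 0.75·137 = 717.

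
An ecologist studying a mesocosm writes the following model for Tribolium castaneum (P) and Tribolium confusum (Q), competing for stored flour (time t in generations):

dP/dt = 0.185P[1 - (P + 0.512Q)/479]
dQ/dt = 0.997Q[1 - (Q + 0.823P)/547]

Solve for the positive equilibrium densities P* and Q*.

P* ≈ 344, Q* ≈ 264

Setting both brackets to zero gives the nullclines P + 0.512Q = 479 and 0.823P + Q = 547.
Substituting Q = 547 - 0.823P into the first: P(1 - 0.512·0.823) = 479 - 0.512·547.
So P* = 199/0.579 = 344, and then Q* = 547 - 0.823·344 = 264.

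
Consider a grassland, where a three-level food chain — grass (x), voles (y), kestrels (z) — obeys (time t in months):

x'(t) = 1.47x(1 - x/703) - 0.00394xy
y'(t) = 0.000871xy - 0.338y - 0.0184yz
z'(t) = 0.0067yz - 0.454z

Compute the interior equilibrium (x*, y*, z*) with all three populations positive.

From dz/dt = 0: 0.0067y* = 0.454, so y* = 67.8.
From dx/dt = 0: 1.47(1 - x*/703) = 0.00394·67.8, giving x* = 703·(1 - 0.182) = 575.
From dy/dt = 0: 0.000871·575 - 0.338 = 0.0184z*, so z* = 0.163/0.0184 = 8.86.

x* ≈ 575, y* ≈ 67.8, z* ≈ 8.86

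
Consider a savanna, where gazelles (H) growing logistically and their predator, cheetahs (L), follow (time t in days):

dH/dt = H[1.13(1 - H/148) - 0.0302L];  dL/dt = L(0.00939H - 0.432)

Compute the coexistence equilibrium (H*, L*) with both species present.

H* ≈ 46, L* ≈ 25.8

From dL/dt = 0 with L > 0: 0.00939H* = 0.432, so H* = 46.
Substitute into dH/dt = 0: 1.13(1 - 46/148) = 0.0302L*.
The bracket is 0.689, giving L* = 0.779/0.0302 = 25.8.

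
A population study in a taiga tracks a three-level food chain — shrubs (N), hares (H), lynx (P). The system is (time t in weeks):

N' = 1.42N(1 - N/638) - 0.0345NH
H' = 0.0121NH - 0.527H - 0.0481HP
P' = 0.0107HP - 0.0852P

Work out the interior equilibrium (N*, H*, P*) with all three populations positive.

From dP/dt = 0: 0.0107H* = 0.0852, so H* = 7.96.
From dN/dt = 0: 1.42(1 - N*/638) = 0.0345·7.96, giving N* = 638·(1 - 0.193) = 515.
From dH/dt = 0: 0.0121·515 - 0.527 = 0.0481P*, so P* = 5.7/0.0481 = 118.

N* ≈ 515, H* ≈ 7.96, P* ≈ 118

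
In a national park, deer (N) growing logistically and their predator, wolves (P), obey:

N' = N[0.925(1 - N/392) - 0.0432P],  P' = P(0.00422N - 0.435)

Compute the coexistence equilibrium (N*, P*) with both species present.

N* ≈ 103, P* ≈ 15.8

From dP/dt = 0 with P > 0: 0.00422N* = 0.435, so N* = 103.
Substitute into dN/dt = 0: 0.925(1 - 103/392) = 0.0432P*.
The bracket is 0.737, giving P* = 0.682/0.0432 = 15.8.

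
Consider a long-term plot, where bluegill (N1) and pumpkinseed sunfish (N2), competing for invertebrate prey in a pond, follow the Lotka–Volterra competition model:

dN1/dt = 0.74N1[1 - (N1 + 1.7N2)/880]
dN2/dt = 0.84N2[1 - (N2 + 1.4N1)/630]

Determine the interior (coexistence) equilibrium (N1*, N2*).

N1* ≈ 138, N2* ≈ 436

Setting both brackets to zero gives the nullclines N1 + 1.7N2 = 880 and 1.4N1 + N2 = 630.
Substituting N2 = 630 - 1.4N1 into the first: N1(1 - 1.7·1.4) = 880 - 1.7·630.
So N1* = -191/-1.38 = 138, and then N2* = 630 - 1.4·138 = 436.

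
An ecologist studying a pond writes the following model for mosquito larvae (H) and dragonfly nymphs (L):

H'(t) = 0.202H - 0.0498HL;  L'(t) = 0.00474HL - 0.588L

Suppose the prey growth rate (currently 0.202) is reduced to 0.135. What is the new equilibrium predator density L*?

L* ≈ 2.71

At the interior fixed point, setting dH/dt = 0 with H > 0 fixes L* = (prey growth rate)/(HL coefficient) — independent of the other coefficients.
With the change, L* = 0.135/0.0498 = 2.71; it falls from 4.06.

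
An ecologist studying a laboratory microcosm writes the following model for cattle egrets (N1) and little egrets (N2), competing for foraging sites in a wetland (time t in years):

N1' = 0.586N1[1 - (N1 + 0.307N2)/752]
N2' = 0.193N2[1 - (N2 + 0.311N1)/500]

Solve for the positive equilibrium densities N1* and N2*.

N1* ≈ 662, N2* ≈ 294

Setting both brackets to zero gives the nullclines N1 + 0.307N2 = 752 and 0.311N1 + N2 = 500.
Substituting N2 = 500 - 0.311N1 into the first: N1(1 - 0.307·0.311) = 752 - 0.307·500.
So N1* = 598/0.905 = 662, and then N2* = 500 - 0.311·662 = 294.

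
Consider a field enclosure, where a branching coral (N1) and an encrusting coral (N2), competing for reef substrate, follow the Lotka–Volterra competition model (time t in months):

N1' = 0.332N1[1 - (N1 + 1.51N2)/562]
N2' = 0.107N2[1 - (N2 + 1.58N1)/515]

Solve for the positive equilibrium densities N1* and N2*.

Setting both brackets to zero gives the nullclines N1 + 1.51N2 = 562 and 1.58N1 + N2 = 515.
Substituting N2 = 515 - 1.58N1 into the first: N1(1 - 1.51·1.58) = 562 - 1.51·515.
So N1* = -216/-1.39 = 156, and then N2* = 515 - 1.58·156 = 269.

N1* ≈ 156, N2* ≈ 269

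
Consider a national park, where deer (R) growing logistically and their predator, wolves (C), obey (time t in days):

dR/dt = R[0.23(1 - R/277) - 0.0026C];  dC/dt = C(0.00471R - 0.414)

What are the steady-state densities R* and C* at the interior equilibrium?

R* ≈ 87.9, C* ≈ 60.4

From dC/dt = 0 with C > 0: 0.00471R* = 0.414, so R* = 87.9.
Substitute into dR/dt = 0: 0.23(1 - 87.9/277) = 0.0026C*.
The bracket is 0.683, giving C* = 0.157/0.0026 = 60.4.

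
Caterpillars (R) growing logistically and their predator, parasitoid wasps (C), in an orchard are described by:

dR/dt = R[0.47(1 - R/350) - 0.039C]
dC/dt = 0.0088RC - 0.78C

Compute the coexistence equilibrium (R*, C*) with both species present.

From dC/dt = 0 with C > 0: 0.0088R* = 0.78, so R* = 88.6.
Substitute into dR/dt = 0: 0.47(1 - 88.6/350) = 0.039C*.
The bracket is 0.747, giving C* = 0.351/0.039 = 9.

R* ≈ 88.6, C* ≈ 9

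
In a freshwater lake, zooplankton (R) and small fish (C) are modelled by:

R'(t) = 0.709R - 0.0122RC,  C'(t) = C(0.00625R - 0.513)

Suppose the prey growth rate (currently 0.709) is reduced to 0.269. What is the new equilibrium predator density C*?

At the interior fixed point, setting dR/dt = 0 with R > 0 fixes C* = (prey growth rate)/(RC coefficient) — independent of the other coefficients.
With the change, C* = 0.269/0.0122 = 22; it falls from 58.1.

C* ≈ 22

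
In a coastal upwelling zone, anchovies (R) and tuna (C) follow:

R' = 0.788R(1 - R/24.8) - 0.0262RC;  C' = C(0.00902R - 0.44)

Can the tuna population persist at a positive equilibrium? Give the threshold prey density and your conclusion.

Threshold R = 48.8; K < 48.8, so no, the predator goes extinct.

The predator equation gives dC/dt > 0 only when R > 0.44/0.00902 = 48.8.
Without the predator, R → K = 24.8. Since 24.8 < 48.8, the predator cannot invade.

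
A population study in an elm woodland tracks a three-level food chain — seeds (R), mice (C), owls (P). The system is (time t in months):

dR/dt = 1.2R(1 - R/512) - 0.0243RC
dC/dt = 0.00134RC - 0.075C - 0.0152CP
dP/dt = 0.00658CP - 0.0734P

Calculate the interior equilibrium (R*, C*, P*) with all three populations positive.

R* ≈ 396, C* ≈ 11.2, P* ≈ 30

From dP/dt = 0: 0.00658C* = 0.0734, so C* = 11.2.
From dR/dt = 0: 1.2(1 - R*/512) = 0.0243·11.2, giving R* = 512·(1 - 0.226) = 396.
From dC/dt = 0: 0.00134·396 - 0.075 = 0.0152P*, so P* = 0.456/0.0152 = 30.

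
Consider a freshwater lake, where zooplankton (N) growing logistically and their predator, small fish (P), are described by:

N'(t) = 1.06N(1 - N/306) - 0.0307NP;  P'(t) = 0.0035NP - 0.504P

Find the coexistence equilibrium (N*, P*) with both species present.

From dP/dt = 0 with P > 0: 0.0035N* = 0.504, so N* = 144.
Substitute into dN/dt = 0: 1.06(1 - 144/306) = 0.0307P*.
The bracket is 0.529, giving P* = 0.561/0.0307 = 18.3.

N* ≈ 144, P* ≈ 18.3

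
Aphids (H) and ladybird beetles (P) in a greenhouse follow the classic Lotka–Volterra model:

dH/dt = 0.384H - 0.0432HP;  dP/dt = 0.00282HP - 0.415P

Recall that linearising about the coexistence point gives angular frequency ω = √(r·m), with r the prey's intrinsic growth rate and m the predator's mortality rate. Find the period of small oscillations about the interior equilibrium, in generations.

T ≈ 15.7 generations

Here r = 0.384 and m = 0.415, so r·m = 0.159.
ω = √0.159 = 0.399 per generation, hence T = 2π/ω ≈ 15.7 generations.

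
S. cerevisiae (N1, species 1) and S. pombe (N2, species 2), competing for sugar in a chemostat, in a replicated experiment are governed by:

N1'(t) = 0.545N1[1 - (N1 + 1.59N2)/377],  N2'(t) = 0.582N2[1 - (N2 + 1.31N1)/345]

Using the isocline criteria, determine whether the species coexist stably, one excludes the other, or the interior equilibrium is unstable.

unstable coexistence (outcome depends on initial conditions)

Compare the nullcline intercepts: K1/α12 = 377/1.59 = 237 < K2 = 345; K2/α21 = 345/1.31 = 263 < K1 = 377.
Since both are reversed, neither can invade when rare; the interior point is a saddle.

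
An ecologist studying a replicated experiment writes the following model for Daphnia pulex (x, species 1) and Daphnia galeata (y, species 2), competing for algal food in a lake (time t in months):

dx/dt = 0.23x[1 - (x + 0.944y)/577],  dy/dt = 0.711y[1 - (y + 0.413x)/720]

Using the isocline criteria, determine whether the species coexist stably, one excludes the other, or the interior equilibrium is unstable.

Compare the nullcline intercepts: K1/α12 = 577/0.944 = 611 < K2 = 720; K2/α21 = 720/0.413 = 1740 > K1 = 577.
Since the inequalities point opposite ways, species 2 can invade but species 1 cannot.

species 2 excludes species 1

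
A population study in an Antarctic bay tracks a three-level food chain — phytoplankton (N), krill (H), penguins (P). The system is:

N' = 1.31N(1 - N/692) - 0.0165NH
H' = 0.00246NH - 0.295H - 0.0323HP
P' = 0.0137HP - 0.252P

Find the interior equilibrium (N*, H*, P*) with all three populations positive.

From dP/dt = 0: 0.0137H* = 0.252, so H* = 18.4.
From dN/dt = 0: 1.31(1 - N*/692) = 0.0165·18.4, giving N* = 692·(1 - 0.232) = 532.
From dH/dt = 0: 0.00246·532 - 0.295 = 0.0323P*, so P* = 1.01/0.0323 = 31.4.

N* ≈ 532, H* ≈ 18.4, P* ≈ 31.4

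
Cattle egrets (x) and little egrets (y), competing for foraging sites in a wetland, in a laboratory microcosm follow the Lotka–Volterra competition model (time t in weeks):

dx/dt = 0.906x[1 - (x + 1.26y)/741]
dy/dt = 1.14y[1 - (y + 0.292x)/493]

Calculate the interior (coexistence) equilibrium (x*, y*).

Setting both brackets to zero gives the nullclines x + 1.26y = 741 and 0.292x + y = 493.
Substituting y = 493 - 0.292x into the first: x(1 - 1.26·0.292) = 741 - 1.26·493.
So x* = 120/0.632 = 190, and then y* = 493 - 0.292·190 = 438.

x* ≈ 190, y* ≈ 438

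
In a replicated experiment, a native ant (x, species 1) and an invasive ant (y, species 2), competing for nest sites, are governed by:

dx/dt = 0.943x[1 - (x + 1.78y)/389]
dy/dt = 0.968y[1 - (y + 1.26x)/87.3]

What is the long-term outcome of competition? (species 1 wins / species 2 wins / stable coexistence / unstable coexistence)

species 1 excludes species 2

Compare the nullcline intercepts: K1/α12 = 389/1.78 = 219 > K2 = 87.3; K2/α21 = 87.3/1.26 = 69.3 < K1 = 389.
Since the inequalities point opposite ways, species 1 can invade but species 2 cannot.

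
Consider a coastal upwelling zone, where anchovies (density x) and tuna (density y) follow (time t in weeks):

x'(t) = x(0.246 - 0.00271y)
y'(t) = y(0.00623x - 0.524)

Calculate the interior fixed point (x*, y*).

x* ≈ 84.1, y* ≈ 90.8

Set dy/dt = 0 with y > 0: 0.00623x - 0.524 = 0, so x* = 0.524/0.00623 = 84.1.
Set dx/dt = 0 with x > 0: 0.246 - 0.00271y = 0, so y* = 0.246/0.00271 = 90.8.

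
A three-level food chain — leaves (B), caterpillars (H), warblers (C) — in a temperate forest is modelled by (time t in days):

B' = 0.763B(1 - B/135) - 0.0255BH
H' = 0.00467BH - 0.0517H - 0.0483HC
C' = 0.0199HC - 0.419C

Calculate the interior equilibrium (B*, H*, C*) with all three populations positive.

From dC/dt = 0: 0.0199H* = 0.419, so H* = 21.1.
From dB/dt = 0: 0.763(1 - B*/135) = 0.0255·21.1, giving B* = 135·(1 - 0.704) = 40.
From dH/dt = 0: 0.00467·40 - 0.0517 = 0.0483C*, so C* = 0.135/0.0483 = 2.8.

B* ≈ 40, H* ≈ 21.1, C* ≈ 2.8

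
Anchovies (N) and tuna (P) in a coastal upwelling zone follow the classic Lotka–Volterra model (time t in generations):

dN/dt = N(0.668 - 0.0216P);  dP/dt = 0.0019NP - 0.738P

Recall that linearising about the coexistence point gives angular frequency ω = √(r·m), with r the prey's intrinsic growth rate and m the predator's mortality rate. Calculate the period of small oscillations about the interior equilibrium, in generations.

T ≈ 8.95 generations

Here r = 0.668 and m = 0.738, so r·m = 0.493.
ω = √0.493 = 0.702 per generation, hence T = 2π/ω ≈ 8.95 generations.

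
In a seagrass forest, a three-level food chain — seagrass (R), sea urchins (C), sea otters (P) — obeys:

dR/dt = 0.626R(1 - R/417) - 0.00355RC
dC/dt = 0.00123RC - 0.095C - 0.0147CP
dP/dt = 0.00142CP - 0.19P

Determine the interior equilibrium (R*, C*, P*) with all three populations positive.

R* ≈ 101, C* ≈ 134, P* ≈ 1.95

From dP/dt = 0: 0.00142C* = 0.19, so C* = 134.
From dR/dt = 0: 0.626(1 - R*/417) = 0.00355·134, giving R* = 417·(1 - 0.759) = 101.
From dC/dt = 0: 0.00123·101 - 0.095 = 0.0147P*, so P* = 0.0287/0.0147 = 1.95.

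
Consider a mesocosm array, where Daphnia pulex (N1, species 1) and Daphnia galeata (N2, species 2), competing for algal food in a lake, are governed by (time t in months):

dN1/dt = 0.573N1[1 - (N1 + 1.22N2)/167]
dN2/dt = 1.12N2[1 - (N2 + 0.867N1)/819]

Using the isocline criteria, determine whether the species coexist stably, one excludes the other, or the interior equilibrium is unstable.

species 2 excludes species 1

Compare the nullcline intercepts: K1/α12 = 167/1.22 = 137 < K2 = 819; K2/α21 = 819/0.867 = 945 > K1 = 167.
Since the inequalities point opposite ways, species 2 can invade but species 1 cannot.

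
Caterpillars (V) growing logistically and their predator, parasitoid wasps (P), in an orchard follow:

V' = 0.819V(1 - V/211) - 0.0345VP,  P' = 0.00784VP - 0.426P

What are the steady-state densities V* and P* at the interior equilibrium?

From dP/dt = 0 with P > 0: 0.00784V* = 0.426, so V* = 54.3.
Substitute into dV/dt = 0: 0.819(1 - 54.3/211) = 0.0345P*.
The bracket is 0.742, giving P* = 0.608/0.0345 = 17.6.

V* ≈ 54.3, P* ≈ 17.6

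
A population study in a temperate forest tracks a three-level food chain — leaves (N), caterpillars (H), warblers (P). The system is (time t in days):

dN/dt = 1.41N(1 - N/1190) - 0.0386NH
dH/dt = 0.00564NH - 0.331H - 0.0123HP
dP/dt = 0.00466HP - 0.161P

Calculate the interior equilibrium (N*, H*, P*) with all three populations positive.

From dP/dt = 0: 0.00466H* = 0.161, so H* = 34.5.
From dN/dt = 0: 1.41(1 - N*/1190) = 0.0386·34.5, giving N* = 1190·(1 - 0.946) = 64.5.
From dH/dt = 0: 0.00564·64.5 - 0.331 = 0.0123P*, so P* = 0.0326/0.0123 = 2.65.

N* ≈ 64.5, H* ≈ 34.5, P* ≈ 2.65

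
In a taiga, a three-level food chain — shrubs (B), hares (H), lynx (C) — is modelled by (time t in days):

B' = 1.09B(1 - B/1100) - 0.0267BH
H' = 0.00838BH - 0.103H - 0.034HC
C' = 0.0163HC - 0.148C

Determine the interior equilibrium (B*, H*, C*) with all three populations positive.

From dC/dt = 0: 0.0163H* = 0.148, so H* = 9.08.
From dB/dt = 0: 1.09(1 - B*/1100) = 0.0267·9.08, giving B* = 1100·(1 - 0.222) = 855.
From dH/dt = 0: 0.00838·855 - 0.103 = 0.034C*, so C* = 7.06/0.034 = 208.

B* ≈ 855, H* ≈ 9.08, C* ≈ 208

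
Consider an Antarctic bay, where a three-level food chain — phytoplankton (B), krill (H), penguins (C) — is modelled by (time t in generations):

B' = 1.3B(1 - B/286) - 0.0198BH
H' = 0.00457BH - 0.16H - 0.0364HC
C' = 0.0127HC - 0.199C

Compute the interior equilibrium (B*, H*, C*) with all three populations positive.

From dC/dt = 0: 0.0127H* = 0.199, so H* = 15.7.
From dB/dt = 0: 1.3(1 - B*/286) = 0.0198·15.7, giving B* = 286·(1 - 0.239) = 218.
From dH/dt = 0: 0.00457·218 - 0.16 = 0.0364C*, so C* = 0.835/0.0364 = 22.9.

B* ≈ 218, H* ≈ 15.7, C* ≈ 22.9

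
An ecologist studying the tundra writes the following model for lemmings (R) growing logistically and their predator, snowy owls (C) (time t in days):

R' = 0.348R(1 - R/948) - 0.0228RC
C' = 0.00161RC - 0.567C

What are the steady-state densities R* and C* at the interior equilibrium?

R* ≈ 352, C* ≈ 9.59

From dC/dt = 0 with C > 0: 0.00161R* = 0.567, so R* = 352.
Substitute into dR/dt = 0: 0.348(1 - 352/948) = 0.0228C*.
The bracket is 0.629, giving C* = 0.219/0.0228 = 9.59.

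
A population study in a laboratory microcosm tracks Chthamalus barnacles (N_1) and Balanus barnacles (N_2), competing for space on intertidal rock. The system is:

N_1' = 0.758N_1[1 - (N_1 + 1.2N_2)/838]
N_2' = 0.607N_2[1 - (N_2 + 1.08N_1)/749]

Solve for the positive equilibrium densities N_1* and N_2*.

Setting both brackets to zero gives the nullclines N_1 + 1.2N_2 = 838 and 1.08N_1 + N_2 = 749.
Substituting N_2 = 749 - 1.08N_1 into the first: N_1(1 - 1.2·1.08) = 838 - 1.2·749.
So N_1* = -60.8/-0.296 = 205, and then N_2* = 749 - 1.08·205 = 527.

N_1* ≈ 205, N_2* ≈ 527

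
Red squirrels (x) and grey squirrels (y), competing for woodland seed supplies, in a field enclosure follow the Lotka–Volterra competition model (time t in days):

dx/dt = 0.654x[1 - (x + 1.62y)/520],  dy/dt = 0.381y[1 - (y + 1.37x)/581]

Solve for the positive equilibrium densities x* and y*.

Setting both brackets to zero gives the nullclines x + 1.62y = 520 and 1.37x + y = 581.
Substituting y = 581 - 1.37x into the first: x(1 - 1.62·1.37) = 520 - 1.62·581.
So x* = -421/-1.22 = 345, and then y* = 581 - 1.37·345 = 108.

x* ≈ 345, y* ≈ 108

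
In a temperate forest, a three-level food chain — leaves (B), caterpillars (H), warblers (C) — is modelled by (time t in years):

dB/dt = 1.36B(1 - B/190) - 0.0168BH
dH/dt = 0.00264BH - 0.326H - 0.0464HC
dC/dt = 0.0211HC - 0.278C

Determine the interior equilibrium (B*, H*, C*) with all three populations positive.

B* ≈ 159, H* ≈ 13.2, C* ≈ 2.03

From dC/dt = 0: 0.0211H* = 0.278, so H* = 13.2.
From dB/dt = 0: 1.36(1 - B*/190) = 0.0168·13.2, giving B* = 190·(1 - 0.163) = 159.
From dH/dt = 0: 0.00264·159 - 0.326 = 0.0464C*, so C* = 0.094/0.0464 = 2.03.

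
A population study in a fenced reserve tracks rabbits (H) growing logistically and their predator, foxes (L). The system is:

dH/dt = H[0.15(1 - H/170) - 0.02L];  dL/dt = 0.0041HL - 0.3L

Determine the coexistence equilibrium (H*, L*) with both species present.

H* ≈ 73.2, L* ≈ 4.27

From dL/dt = 0 with L > 0: 0.0041H* = 0.3, so H* = 73.2.
Substitute into dH/dt = 0: 0.15(1 - 73.2/170) = 0.02L*.
The bracket is 0.57, giving L* = 0.0854/0.02 = 4.27.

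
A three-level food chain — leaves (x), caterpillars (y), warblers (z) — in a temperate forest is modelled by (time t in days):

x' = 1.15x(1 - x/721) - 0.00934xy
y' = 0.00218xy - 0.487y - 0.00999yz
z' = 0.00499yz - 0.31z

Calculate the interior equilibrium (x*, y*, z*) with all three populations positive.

From dz/dt = 0: 0.00499y* = 0.31, so y* = 62.1.
From dx/dt = 0: 1.15(1 - x*/721) = 0.00934·62.1, giving x* = 721·(1 - 0.505) = 357.
From dy/dt = 0: 0.00218·357 - 0.487 = 0.00999z*, so z* = 0.292/0.00999 = 29.2.

x* ≈ 357, y* ≈ 62.1, z* ≈ 29.2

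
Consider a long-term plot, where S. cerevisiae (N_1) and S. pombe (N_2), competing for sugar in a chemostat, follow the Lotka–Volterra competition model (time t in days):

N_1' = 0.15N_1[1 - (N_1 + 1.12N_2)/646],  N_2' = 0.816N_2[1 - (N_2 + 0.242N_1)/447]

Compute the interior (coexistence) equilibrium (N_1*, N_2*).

Setting both brackets to zero gives the nullclines N_1 + 1.12N_2 = 646 and 0.242N_1 + N_2 = 447.
Substituting N_2 = 447 - 0.242N_1 into the first: N_1(1 - 1.12·0.242) = 646 - 1.12·447.
So N_1* = 145/0.729 = 199, and then N_2* = 447 - 0.242·199 = 399.

N_1* ≈ 199, N_2* ≈ 399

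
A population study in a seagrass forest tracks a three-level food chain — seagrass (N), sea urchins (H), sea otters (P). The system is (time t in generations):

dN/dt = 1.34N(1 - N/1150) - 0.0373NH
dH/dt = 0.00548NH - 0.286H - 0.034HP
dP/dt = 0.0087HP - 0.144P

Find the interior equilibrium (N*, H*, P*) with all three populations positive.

From dP/dt = 0: 0.0087H* = 0.144, so H* = 16.6.
From dN/dt = 0: 1.34(1 - N*/1150) = 0.0373·16.6, giving N* = 1150·(1 - 0.461) = 620.
From dH/dt = 0: 0.00548·620 - 0.286 = 0.034P*, so P* = 3.11/0.034 = 91.5.

N* ≈ 620, H* ≈ 16.6, P* ≈ 91.5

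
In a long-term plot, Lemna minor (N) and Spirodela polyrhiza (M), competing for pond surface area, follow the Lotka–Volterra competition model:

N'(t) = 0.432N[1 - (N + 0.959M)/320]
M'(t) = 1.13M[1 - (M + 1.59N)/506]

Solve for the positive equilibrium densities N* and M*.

N* ≈ 315, M* ≈ 5.34

Setting both brackets to zero gives the nullclines N + 0.959M = 320 and 1.59N + M = 506.
Substituting M = 506 - 1.59N into the first: N(1 - 0.959·1.59) = 320 - 0.959·506.
So N* = -165/-0.525 = 315, and then M* = 506 - 1.59·315 = 5.34.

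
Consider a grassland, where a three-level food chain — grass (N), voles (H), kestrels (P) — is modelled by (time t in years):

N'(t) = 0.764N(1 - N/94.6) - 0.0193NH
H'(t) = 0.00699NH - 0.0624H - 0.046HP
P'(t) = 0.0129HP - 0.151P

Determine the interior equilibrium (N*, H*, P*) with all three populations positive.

N* ≈ 66.6, H* ≈ 11.7, P* ≈ 8.77

From dP/dt = 0: 0.0129H* = 0.151, so H* = 11.7.
From dN/dt = 0: 0.764(1 - N*/94.6) = 0.0193·11.7, giving N* = 94.6·(1 - 0.296) = 66.6.
From dH/dt = 0: 0.00699·66.6 - 0.0624 = 0.046P*, so P* = 0.403/0.046 = 8.77.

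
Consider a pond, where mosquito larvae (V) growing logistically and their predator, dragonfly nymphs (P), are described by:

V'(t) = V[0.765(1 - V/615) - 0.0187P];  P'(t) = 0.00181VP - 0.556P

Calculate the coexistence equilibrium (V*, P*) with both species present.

V* ≈ 307, P* ≈ 20.5

From dP/dt = 0 with P > 0: 0.00181V* = 0.556, so V* = 307.
Substitute into dV/dt = 0: 0.765(1 - 307/615) = 0.0187P*.
The bracket is 0.501, giving P* = 0.383/0.0187 = 20.5.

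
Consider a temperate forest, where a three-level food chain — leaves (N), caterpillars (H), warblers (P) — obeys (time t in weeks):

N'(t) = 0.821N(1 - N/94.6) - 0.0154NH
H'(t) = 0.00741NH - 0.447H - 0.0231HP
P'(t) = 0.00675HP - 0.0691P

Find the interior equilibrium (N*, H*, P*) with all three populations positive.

From dP/dt = 0: 0.00675H* = 0.0691, so H* = 10.2.
From dN/dt = 0: 0.821(1 - N*/94.6) = 0.0154·10.2, giving N* = 94.6·(1 - 0.192) = 76.4.
From dH/dt = 0: 0.00741·76.4 - 0.447 = 0.0231P*, so P* = 0.119/0.0231 = 5.17.

N* ≈ 76.4, H* ≈ 10.2, P* ≈ 5.17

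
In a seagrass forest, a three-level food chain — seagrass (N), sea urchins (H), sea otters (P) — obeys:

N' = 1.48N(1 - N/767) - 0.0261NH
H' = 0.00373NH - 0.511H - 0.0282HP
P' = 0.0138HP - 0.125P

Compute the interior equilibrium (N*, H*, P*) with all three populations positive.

From dP/dt = 0: 0.0138H* = 0.125, so H* = 9.06.
From dN/dt = 0: 1.48(1 - N*/767) = 0.0261·9.06, giving N* = 767·(1 - 0.16) = 644.
From dH/dt = 0: 0.00373·644 - 0.511 = 0.0282P*, so P* = 1.89/0.0282 = 67.1.

N* ≈ 644, H* ≈ 9.06, P* ≈ 67.1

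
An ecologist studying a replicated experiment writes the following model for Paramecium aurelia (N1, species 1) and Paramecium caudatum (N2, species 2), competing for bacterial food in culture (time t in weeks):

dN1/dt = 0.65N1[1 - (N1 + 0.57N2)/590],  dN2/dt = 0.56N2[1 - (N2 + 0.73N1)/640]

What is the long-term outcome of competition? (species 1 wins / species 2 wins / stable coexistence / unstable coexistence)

Compare the nullcline intercepts: K1/α12 = 590/0.57 = 1040 > K2 = 640; K2/α21 = 640/0.73 = 877 > K1 = 590.
Since both inequalities hold, each species can invade when rare, so the interior equilibrium is stable.

stable coexistence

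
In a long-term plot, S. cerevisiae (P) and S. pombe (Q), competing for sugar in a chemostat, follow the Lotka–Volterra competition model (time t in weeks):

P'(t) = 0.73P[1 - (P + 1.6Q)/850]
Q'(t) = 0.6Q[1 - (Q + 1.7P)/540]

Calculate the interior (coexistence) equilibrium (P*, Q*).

P* ≈ 8.14, Q* ≈ 526

Setting both brackets to zero gives the nullclines P + 1.6Q = 850 and 1.7P + Q = 540.
Substituting Q = 540 - 1.7P into the first: P(1 - 1.6·1.7) = 850 - 1.6·540.
So P* = -14/-1.72 = 8.14, and then Q* = 540 - 1.7·8.14 = 526.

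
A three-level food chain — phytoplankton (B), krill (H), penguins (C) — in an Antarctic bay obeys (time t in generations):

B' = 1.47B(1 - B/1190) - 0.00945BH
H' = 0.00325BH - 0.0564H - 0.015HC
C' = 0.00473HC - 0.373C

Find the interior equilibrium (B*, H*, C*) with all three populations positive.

From dC/dt = 0: 0.00473H* = 0.373, so H* = 78.9.
From dB/dt = 0: 1.47(1 - B*/1190) = 0.00945·78.9, giving B* = 1190·(1 - 0.507) = 587.
From dH/dt = 0: 0.00325·587 - 0.0564 = 0.015C*, so C* = 1.85/0.015 = 123.

B* ≈ 587, H* ≈ 78.9, C* ≈ 123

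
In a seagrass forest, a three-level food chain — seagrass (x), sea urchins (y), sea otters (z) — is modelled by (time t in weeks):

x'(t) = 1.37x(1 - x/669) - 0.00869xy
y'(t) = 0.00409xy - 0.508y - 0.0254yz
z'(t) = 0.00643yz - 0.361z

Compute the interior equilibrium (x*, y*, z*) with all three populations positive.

x* ≈ 431, y* ≈ 56.1, z* ≈ 49.4

From dz/dt = 0: 0.00643y* = 0.361, so y* = 56.1.
From dx/dt = 0: 1.37(1 - x*/669) = 0.00869·56.1, giving x* = 669·(1 - 0.356) = 431.
From dy/dt = 0: 0.00409·431 - 0.508 = 0.0254z*, so z* = 1.25/0.0254 = 49.4.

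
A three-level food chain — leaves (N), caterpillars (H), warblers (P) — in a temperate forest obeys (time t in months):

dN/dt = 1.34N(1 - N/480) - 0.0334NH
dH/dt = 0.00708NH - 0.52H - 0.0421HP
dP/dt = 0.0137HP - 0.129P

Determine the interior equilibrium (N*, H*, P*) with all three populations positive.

N* ≈ 367, H* ≈ 9.42, P* ≈ 49.4

From dP/dt = 0: 0.0137H* = 0.129, so H* = 9.42.
From dN/dt = 0: 1.34(1 - N*/480) = 0.0334·9.42, giving N* = 480·(1 - 0.235) = 367.
From dH/dt = 0: 0.00708·367 - 0.52 = 0.0421P*, so P* = 2.08/0.0421 = 49.4.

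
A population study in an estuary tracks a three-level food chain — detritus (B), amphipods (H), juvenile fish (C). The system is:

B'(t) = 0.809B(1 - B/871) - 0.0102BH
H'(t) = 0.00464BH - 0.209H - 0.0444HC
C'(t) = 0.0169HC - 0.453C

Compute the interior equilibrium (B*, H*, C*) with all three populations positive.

From dC/dt = 0: 0.0169H* = 0.453, so H* = 26.8.
From dB/dt = 0: 0.809(1 - B*/871) = 0.0102·26.8, giving B* = 871·(1 - 0.338) = 577.
From dH/dt = 0: 0.00464·577 - 0.209 = 0.0444C*, so C* = 2.47/0.0444 = 55.6.

B* ≈ 577, H* ≈ 26.8, C* ≈ 55.6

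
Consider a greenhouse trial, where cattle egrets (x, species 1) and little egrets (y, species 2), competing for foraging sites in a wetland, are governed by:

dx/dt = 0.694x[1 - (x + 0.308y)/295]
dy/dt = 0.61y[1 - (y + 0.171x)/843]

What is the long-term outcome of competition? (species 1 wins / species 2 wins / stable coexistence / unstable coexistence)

Compare the nullcline intercepts: K1/α12 = 295/0.308 = 958 > K2 = 843; K2/α21 = 843/0.171 = 4930 > K1 = 295.
Since both inequalities hold, each species can invade when rare, so the interior equilibrium is stable.

stable coexistence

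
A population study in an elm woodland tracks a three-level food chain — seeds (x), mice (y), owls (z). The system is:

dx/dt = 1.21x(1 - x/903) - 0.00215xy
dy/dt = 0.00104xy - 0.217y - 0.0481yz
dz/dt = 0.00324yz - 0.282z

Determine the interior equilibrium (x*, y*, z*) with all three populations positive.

x* ≈ 763, y* ≈ 87, z* ≈ 12

From dz/dt = 0: 0.00324y* = 0.282, so y* = 87.
From dx/dt = 0: 1.21(1 - x*/903) = 0.00215·87, giving x* = 903·(1 - 0.155) = 763.
From dy/dt = 0: 0.00104·763 - 0.217 = 0.0481z*, so z* = 0.577/0.0481 = 12.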